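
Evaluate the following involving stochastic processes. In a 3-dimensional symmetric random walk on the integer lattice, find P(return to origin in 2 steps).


P(return in 2 steps) = P(reverse first step) = 1/(2d)
= 1/6
= 0.1667

0.1667


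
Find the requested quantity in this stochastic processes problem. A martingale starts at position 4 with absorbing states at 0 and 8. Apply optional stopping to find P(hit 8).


By optional stopping theorem: E(M at tau) = M(0) = 4
P(hit 8)*8 + P(hit 0)*0 = 4
P(hit 8) = (4 - 0)/(8 - 0) = 1/2 = 0.5000

0.5000


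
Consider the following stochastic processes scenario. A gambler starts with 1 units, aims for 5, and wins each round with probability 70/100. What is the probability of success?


Gambler's ruin formula:
r = q/p = 0.3000/0.7000 = 0.4286
P(win) = (1 - r^i)/(1 - r^N)
= (1 - 0.4286^1)/(1 - 0.4286^5)
= 0.5798

0.5798


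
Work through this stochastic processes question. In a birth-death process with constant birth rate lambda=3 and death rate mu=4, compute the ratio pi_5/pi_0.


For birth-death process, pi_n/pi_0 = (lambda/mu)^n
= (3/4)^5
= 0.2373

0.2373


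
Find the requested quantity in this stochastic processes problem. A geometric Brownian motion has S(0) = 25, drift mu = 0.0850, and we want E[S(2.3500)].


E[S(t)] = S(0) * exp(mu * t)
= 25 * exp(0.0850 * 2.3500)
= 25 * 1.2211
= 30.5274

30.5274


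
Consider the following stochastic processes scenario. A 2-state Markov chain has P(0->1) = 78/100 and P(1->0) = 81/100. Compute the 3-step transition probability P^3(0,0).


Computing P^3 by matrix multiplication.
P = [[0.2200, 0.7800], [0.8100, 0.1900]]
After raising P to the power 3:
P^3(0,0) = 0.4087

0.4087


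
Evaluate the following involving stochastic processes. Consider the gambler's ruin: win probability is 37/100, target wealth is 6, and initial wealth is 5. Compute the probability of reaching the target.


Gambler's ruin formula:
r = q/p = 0.6300/0.3700 = 1.7027
P(win) = (1 - r^i)/(1 - r^N)
= (1 - 1.7027^5)/(1 - 1.7027^6)
= 0.5696

0.5696


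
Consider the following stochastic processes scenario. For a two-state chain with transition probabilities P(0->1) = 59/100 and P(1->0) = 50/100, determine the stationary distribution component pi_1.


Stationary distribution: pi_0 = p10/(p01+p10), pi_1 = p01/(p01+p10)
p01 = 0.5900, p10 = 0.5000
pi_1 = 0.5413

0.5413


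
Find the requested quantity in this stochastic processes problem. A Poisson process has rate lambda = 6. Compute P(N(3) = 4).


P(N(t)=k) = (lambda*t)^k * exp(-lambda*t) / k!
lambda*t = 18
= 18^4 * exp(-18) / 4!
= 104976 * 1.5230e-08 / 24
= 6.6616e-05

6.6616e-05


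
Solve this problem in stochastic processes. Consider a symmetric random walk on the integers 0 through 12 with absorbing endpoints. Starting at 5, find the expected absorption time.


For symmetric RW on 0,...,N with absorbing barriers, E(i) = i*(N-i)
E(5) = 5 * 7 = 35

35


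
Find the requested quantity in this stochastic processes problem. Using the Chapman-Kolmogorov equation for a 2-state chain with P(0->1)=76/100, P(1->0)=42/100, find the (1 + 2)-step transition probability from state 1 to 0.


P^3 = P^1 * P^2
Computing via matrix multiplication of the transition matrix.
Entry (1,0) of P^3 = 0.3580

0.3580


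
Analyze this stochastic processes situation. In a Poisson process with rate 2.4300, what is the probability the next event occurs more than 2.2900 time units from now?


P(X > t) = exp(-lambda * t)
= exp(-2.4300 * 2.2900)
= exp(-5.5647) = 0.0038

0.0038


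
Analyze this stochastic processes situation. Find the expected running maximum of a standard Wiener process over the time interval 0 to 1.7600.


E(max B(s)) = sqrt(2t/pi)
= sqrt(2*1.7600/pi)
= sqrt(1.1205)
= 1.0585

1.0585


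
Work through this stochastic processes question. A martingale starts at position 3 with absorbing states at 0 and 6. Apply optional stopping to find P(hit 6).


By optional stopping theorem: E(M at tau) = M(0) = 3
P(hit 6)*6 + P(hit 0)*0 = 3
P(hit 6) = (3 - 0)/(6 - 0) = 1/2 = 0.5000

0.5000


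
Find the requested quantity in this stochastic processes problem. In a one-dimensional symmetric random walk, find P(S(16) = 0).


P(S(16) = 0) = C(16,8) / 4^8
= 12870 / 65536
= 0.1964

0.1964


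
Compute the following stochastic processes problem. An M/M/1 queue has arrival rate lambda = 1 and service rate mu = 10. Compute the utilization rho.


rho = lambda/mu
= 1/10
= 0.1000

0.1000


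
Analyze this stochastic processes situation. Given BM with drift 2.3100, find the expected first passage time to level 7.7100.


Expected first passage time = a/mu
= 7.7100/2.3100
= 3.3377

3.3377


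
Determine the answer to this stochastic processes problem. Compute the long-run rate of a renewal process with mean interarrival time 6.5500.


Long-run renewal rate = 1/E(X)
= 1/6.5500
= 0.1527

0.1527


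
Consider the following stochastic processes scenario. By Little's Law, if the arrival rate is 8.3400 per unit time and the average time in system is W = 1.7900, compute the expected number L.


Little's Law: L = lambda * W
= 8.3400 * 1.7900
= 14.9286

14.9286


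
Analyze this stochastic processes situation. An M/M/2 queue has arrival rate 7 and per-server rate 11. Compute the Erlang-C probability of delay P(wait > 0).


a = lambda/mu = 0.6364
rho = a/c = 0.3182
Erlang-C formula applied:
C(c,a) = 0.1536

0.1536


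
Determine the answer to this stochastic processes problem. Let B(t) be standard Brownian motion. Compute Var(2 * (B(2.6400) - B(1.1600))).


Var(alpha*(B(t)-B(s))) = alpha^2 * (t-s)
= 2^2 * (2.6400 - 1.1600)
= 4 * 1.4800
= 5.9200

5.9200


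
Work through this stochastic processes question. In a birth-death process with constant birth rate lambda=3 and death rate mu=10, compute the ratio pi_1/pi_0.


For birth-death process, pi_n/pi_0 = (lambda/mu)^n
= (3/10)^1
= 0.3000

0.3000


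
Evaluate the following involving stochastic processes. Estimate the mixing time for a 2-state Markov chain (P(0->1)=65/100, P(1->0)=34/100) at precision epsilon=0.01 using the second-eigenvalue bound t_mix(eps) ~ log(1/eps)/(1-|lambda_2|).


lambda_2 = |1 - p01 - p10| = |1 - 0.6500 - 0.3400| = 0.0100
t_mix ~ log(1/eps)/(1 - |lambda_2|)
= log(100)/(1 - 0.0100) = 4.6052/0.9900
= 4.6517

4.6517


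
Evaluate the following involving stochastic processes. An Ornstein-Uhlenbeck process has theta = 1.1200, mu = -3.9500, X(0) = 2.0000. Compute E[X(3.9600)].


E[X(t)] = mu + (X(0) - mu)*exp(-theta*t)
= -3.9500 + (2.0000 - -3.9500)*exp(-1.1200*3.9600)
= -3.9500 + 5.9500 * 0.0119
= -3.8795

-3.8795


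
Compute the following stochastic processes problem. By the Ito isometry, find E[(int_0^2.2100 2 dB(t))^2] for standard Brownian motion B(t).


By Ito isometry: E[(int f dB)^2] = int f^2 dt
= 2^2 * 2.2100
= 4 * 2.2100 = 8.8400

8.8400


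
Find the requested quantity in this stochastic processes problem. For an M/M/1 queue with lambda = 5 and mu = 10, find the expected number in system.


rho = 5/10 = 0.5000
L = rho/(1-rho)
= 0.5000/0.5000
= 1.0000

1.0000


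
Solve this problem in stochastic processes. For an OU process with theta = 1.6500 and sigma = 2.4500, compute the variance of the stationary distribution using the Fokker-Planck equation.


Stationary variance = sigma^2 / (2*theta)
= 2.4500^2 / (2*1.6500)
= 6.0025 / 3.3000
= 1.8189

1.8189


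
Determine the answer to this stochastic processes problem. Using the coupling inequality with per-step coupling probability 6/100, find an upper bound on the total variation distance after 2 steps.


TV distance bound <= (1-delta)^n
= (1 - 0.0600)^2
= 0.9400^2
= 0.8836

0.8836


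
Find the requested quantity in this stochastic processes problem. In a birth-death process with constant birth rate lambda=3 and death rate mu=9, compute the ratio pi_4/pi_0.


For birth-death process, pi_n/pi_0 = (lambda/mu)^n
= (3/9)^4
= 0.0123

0.0123


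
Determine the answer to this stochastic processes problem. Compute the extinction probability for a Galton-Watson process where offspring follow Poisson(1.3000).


Since mu = 1.3000 > 1, extinction prob q < 1.
Solve s = exp(mu*(s-1)) iteratively.
q = 0.5770

0.5770


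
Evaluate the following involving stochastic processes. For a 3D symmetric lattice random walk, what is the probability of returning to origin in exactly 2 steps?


P(return in 2 steps) = P(reverse first step) = 1/(2d)
= 1/6
= 0.1667

0.1667


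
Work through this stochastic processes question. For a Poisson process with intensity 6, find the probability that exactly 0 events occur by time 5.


P(N(t)=k) = (lambda*t)^k * exp(-lambda*t) / k!
lambda*t = 30
= 30^0 * exp(-30) / 0!
= 1 * 9.3576e-14 / 1
= 9.3576e-14

9.3576e-14


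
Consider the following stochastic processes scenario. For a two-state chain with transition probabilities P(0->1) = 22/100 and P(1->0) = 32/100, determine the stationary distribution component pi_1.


Stationary distribution: pi_0 = p10/(p01+p10), pi_1 = p01/(p01+p10)
p01 = 0.2200, p10 = 0.3200
pi_1 = 0.4074

0.4074


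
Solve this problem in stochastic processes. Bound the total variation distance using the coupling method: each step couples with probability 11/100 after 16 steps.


TV distance bound <= (1-delta)^n
= (1 - 0.1100)^16
= 0.8900^16
= 0.1550

0.1550


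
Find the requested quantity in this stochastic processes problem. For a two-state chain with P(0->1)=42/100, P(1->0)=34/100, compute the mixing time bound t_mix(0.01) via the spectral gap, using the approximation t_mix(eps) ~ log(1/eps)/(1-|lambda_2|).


lambda_2 = |1 - p01 - p10| = |1 - 0.4200 - 0.3400| = 0.2400
t_mix ~ log(1/eps)/(1 - |lambda_2|)
= log(100)/(1 - 0.2400) = 4.6052/0.7600
= 6.0594

6.0594


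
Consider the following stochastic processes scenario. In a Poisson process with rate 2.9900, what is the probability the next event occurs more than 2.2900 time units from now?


P(X > t) = exp(-lambda * t)
= exp(-2.9900 * 2.2900)
= exp(-6.8471) = 0.0011

0.0011


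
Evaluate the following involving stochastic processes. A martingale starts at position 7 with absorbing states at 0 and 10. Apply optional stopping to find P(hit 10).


By optional stopping theorem: E(M at tau) = M(0) = 7
P(hit 10)*10 + P(hit 0)*0 = 7
P(hit 10) = (7 - 0)/(10 - 0) = 7/10 = 0.7000

0.7000


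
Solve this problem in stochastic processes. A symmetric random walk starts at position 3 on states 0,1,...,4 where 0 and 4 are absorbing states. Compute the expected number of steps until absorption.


For symmetric RW on 0,...,N with absorbing barriers, E(i) = i*(N-i)
E(3) = 3 * 1 = 3

3


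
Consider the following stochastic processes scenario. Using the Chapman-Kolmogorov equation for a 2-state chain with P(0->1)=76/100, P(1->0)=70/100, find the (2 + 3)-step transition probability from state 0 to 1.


P^5 = P^2 * P^3
Computing via matrix multiplication of the transition matrix.
Entry (0,1) of P^5 = 0.5313

0.5313


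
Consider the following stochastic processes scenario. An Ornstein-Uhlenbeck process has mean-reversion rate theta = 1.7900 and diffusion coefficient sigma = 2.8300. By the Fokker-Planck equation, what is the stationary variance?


Stationary variance = sigma^2 / (2*theta)
= 2.8300^2 / (2*1.7900)
= 8.0089 / 3.5800
= 2.2371

2.2371


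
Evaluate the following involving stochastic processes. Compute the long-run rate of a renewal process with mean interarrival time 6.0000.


Long-run renewal rate = 1/E(X)
= 1/6.0000
= 0.1667

0.1667


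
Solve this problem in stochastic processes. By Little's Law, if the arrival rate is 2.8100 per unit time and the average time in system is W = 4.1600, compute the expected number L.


Little's Law: L = lambda * W
= 2.8100 * 4.1600
= 11.6896

11.6896


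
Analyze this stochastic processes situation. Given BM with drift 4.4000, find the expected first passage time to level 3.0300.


Expected first passage time = a/mu
= 3.0300/4.4000
= 0.6886

0.6886


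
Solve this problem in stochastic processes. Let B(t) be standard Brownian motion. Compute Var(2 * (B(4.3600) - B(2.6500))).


Var(alpha*(B(t)-B(s))) = alpha^2 * (t-s)
= 2^2 * (4.3600 - 2.6500)
= 4 * 1.7100
= 6.8400

6.8400


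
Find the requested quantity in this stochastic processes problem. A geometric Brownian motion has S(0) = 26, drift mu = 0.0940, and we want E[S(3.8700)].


E[S(t)] = S(0) * exp(mu * t)
= 26 * exp(0.0940 * 3.8700)
= 26 * 1.4388
= 37.4077

37.4077


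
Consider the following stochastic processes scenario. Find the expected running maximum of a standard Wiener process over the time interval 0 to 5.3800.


E(max B(s)) = sqrt(2t/pi)
= sqrt(2*5.3800/pi)
= sqrt(3.4250)
= 1.8507

1.8507


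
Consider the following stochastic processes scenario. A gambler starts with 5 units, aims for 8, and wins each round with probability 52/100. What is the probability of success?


Gambler's ruin formula:
r = q/p = 0.4800/0.5200 = 0.9231
P(win) = (1 - r^i)/(1 - r^N)
= (1 - 0.9231^5)/(1 - 0.9231^8)
= 0.6975

0.6975


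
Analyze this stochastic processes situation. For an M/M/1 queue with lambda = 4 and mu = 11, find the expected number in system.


rho = 4/11 = 0.3636
L = rho/(1-rho)
= 0.3636/0.6364
= 0.5714

0.5714


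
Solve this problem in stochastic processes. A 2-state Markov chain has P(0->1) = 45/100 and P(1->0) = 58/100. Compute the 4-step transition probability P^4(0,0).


Computing P^4 by matrix multiplication.
P = [[0.5500, 0.4500], [0.5800, 0.4200]]
After raising P to the power 4:
P^4(0,0) = 0.5631

0.5631


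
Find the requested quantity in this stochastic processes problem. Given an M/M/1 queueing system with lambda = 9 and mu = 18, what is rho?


rho = lambda/mu
= 9/18
= 0.5000

0.5000


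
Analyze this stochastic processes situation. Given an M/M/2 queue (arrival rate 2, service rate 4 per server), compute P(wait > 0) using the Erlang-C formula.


a = lambda/mu = 0.5000
rho = a/c = 0.2500
Erlang-C formula applied:
C(c,a) = 0.1000

0.1000


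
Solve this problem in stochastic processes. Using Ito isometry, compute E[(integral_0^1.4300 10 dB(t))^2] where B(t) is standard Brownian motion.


By Ito isometry: E[(int f dB)^2] = int f^2 dt
= 10^2 * 1.4300
= 100 * 1.4300 = 143.0000

143.0000


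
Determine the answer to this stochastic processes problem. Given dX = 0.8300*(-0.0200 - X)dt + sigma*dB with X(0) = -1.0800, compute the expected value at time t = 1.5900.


E[X(t)] = mu + (X(0) - mu)*exp(-theta*t)
= -0.0200 + (-1.0800 - -0.0200)*exp(-0.8300*1.5900)
= -0.0200 + -1.0600 * 0.2672
= -0.3032

-0.3032


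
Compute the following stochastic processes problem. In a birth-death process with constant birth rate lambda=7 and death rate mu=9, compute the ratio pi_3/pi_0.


For birth-death process, pi_n/pi_0 = (lambda/mu)^n
= (7/9)^3
= 0.4705

0.4705


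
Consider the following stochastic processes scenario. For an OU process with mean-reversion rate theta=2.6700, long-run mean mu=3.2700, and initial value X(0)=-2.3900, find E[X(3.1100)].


E[X(t)] = mu + (X(0) - mu)*exp(-theta*t)
= 3.2700 + (-2.3900 - 3.2700)*exp(-2.6700*3.1100)
= 3.2700 + -5.6600 * 2.4760e-04
= 3.2686

3.2686


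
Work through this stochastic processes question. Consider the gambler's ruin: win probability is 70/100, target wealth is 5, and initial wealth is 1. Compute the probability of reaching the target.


Gambler's ruin formula:
r = q/p = 0.3000/0.7000 = 0.4286
P(win) = (1 - r^i)/(1 - r^N)
= (1 - 0.4286^1)/(1 - 0.4286^5)
= 0.5798

0.5798


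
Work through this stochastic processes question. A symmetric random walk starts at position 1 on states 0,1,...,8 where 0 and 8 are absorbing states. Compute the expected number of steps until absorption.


For symmetric RW on 0,...,N with absorbing barriers, E(i) = i*(N-i)
E(1) = 1 * 7 = 7

7


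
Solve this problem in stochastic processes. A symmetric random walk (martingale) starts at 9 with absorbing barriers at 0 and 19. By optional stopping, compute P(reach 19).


By optional stopping theorem: E(M at tau) = M(0) = 9
P(hit 19)*19 + P(hit 0)*0 = 9
P(hit 19) = (9 - 0)/(19 - 0) = 9/19 = 0.4737

0.4737


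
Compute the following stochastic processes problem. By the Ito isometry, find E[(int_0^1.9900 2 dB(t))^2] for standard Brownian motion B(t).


By Ito isometry: E[(int f dB)^2] = int f^2 dt
= 2^2 * 1.9900
= 4 * 1.9900 = 7.9600

7.9600


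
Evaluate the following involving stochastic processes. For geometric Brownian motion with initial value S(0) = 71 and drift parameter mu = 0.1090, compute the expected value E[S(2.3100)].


E[S(t)] = S(0) * exp(mu * t)
= 71 * exp(0.1090 * 2.3100)
= 71 * 1.2863
= 91.3291

91.3291


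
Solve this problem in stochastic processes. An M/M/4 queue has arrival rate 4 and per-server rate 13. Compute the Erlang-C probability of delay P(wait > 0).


a = lambda/mu = 0.3077
rho = a/c = 0.0769
Erlang-C formula applied:
C(c,a) = 2.9743e-04

2.9743e-04


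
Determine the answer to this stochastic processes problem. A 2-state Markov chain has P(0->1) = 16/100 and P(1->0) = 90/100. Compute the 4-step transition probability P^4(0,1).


Computing P^4 by matrix multiplication.
P = [[0.8400, 0.1600], [0.9000, 0.1000]]
After raising P to the power 4:
P^4(0,1) = 0.1509

0.1509


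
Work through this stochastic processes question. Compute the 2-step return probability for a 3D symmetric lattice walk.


P(return in 2 steps) = P(reverse first step) = 1/(2d)
= 1/6
= 0.1667

0.1667


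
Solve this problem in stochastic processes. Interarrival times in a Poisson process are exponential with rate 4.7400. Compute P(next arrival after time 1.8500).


P(X > t) = exp(-lambda * t)
= exp(-4.7400 * 1.8500)
= exp(-8.7690) = 1.5548e-04

1.5548e-04


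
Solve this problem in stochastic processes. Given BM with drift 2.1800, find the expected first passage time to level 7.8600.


Expected first passage time = a/mu
= 7.8600/2.1800
= 3.6055

3.6055


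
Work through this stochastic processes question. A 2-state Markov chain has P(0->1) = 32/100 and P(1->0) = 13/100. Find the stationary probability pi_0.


Stationary distribution: pi_0 = p10/(p01+p10), pi_1 = p01/(p01+p10)
p01 = 0.3200, p10 = 0.1300
pi_0 = 0.2889

0.2889


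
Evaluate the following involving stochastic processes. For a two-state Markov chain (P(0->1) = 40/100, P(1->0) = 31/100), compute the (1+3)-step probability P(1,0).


P^4 = P^1 * P^3
Computing via matrix multiplication of the transition matrix.
Entry (1,0) of P^4 = 0.4335

0.4335


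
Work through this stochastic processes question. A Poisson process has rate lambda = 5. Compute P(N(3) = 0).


P(N(t)=k) = (lambda*t)^k * exp(-lambda*t) / k!
lambda*t = 15
= 15^0 * exp(-15) / 0!
= 1 * 3.0590e-07 / 1
= 3.0590e-07

3.0590e-07


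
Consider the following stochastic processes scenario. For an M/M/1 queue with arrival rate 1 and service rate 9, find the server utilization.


rho = lambda/mu
= 1/9
= 0.1111

0.1111


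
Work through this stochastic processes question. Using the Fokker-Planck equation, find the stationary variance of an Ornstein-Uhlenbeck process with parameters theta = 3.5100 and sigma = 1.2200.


Stationary variance = sigma^2 / (2*theta)
= 1.2200^2 / (2*3.5100)
= 1.4884 / 7.0200
= 0.2120

0.2120


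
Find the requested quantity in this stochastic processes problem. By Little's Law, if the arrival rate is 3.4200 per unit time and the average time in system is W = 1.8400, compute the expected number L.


Little's Law: L = lambda * W
= 3.4200 * 1.8400
= 6.2928

6.2928


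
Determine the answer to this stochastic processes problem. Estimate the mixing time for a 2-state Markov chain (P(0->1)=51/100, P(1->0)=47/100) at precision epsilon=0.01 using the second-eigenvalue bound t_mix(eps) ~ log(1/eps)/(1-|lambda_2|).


lambda_2 = |1 - p01 - p10| = |1 - 0.5100 - 0.4700| = 0.0200
t_mix ~ log(1/eps)/(1 - |lambda_2|)
= log(100)/(1 - 0.0200) = 4.6052/0.9800
= 4.6992

4.6992


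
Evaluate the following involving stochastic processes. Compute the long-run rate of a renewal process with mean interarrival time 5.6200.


Long-run renewal rate = 1/E(X)
= 1/5.6200
= 0.1779

0.1779


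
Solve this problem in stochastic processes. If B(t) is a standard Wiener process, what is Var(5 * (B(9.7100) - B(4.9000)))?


Var(alpha*(B(t)-B(s))) = alpha^2 * (t-s)
= 5^2 * (9.7100 - 4.9000)
= 25 * 4.8100
= 120.2500

120.2500


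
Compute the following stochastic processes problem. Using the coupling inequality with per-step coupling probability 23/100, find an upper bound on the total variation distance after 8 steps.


TV distance bound <= (1-delta)^n
= (1 - 0.2300)^8
= 0.7700^8
= 0.1236

0.1236


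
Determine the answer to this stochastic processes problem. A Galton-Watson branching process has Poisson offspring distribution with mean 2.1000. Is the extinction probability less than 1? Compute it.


Since mu = 2.1000 > 1, extinction prob q < 1.
Solve s = exp(mu*(s-1)) iteratively.
q = 0.1779

0.1779


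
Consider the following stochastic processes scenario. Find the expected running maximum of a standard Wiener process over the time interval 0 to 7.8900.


E(max B(s)) = sqrt(2t/pi)
= sqrt(2*7.8900/pi)
= sqrt(5.0229)
= 2.2412

2.2412


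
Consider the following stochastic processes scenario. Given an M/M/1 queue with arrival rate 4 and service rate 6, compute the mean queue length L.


rho = 4/6 = 0.6667
L = rho/(1-rho)
= 0.6667/0.3333
= 2.0000

2.0000


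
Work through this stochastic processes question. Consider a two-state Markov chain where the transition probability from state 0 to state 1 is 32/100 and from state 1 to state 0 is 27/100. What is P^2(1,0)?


Computing P^2 by matrix multiplication.
P = [[0.6800, 0.3200], [0.2700, 0.7300]]
After raising P to the power 2:
P^2(1,0) = 0.3807

0.3807


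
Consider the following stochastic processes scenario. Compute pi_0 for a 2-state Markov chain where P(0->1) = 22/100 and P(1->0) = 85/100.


Stationary distribution: pi_0 = p10/(p01+p10), pi_1 = p01/(p01+p10)
p01 = 0.2200, p10 = 0.8500
pi_0 = 0.7944

0.7944


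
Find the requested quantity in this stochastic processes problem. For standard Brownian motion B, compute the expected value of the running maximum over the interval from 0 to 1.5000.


E(max B(s)) = sqrt(2t/pi)
= sqrt(2*1.5000/pi)
= sqrt(0.9549)
= 0.9772

0.9772


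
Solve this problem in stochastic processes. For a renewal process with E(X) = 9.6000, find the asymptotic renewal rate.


Long-run renewal rate = 1/E(X)
= 1/9.6000
= 0.1042

0.1042


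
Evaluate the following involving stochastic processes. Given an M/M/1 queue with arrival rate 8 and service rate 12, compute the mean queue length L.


rho = 8/12 = 0.6667
L = rho/(1-rho)
= 0.6667/0.3333
= 2.0000

2.0000


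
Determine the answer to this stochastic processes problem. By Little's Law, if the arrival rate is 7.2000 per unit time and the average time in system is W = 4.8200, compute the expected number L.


Little's Law: L = lambda * W
= 7.2000 * 4.8200
= 34.7040

34.7040


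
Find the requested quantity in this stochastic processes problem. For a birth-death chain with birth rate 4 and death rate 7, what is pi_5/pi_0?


For birth-death process, pi_n/pi_0 = (lambda/mu)^n
= (4/7)^5
= 0.0609

0.0609


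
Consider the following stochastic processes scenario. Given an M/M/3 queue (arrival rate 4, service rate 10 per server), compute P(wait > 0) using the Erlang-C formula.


a = lambda/mu = 0.4000
rho = a/c = 0.1333
Erlang-C formula applied:
C(c,a) = 0.0082

0.0082


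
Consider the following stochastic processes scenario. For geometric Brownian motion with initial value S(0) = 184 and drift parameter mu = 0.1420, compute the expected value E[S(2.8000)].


E[S(t)] = S(0) * exp(mu * t)
= 184 * exp(0.1420 * 2.8000)
= 184 * 1.4882
= 273.8377

273.8377


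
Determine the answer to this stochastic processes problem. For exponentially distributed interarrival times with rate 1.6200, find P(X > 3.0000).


P(X > t) = exp(-lambda * t)
= exp(-1.6200 * 3.0000)
= exp(-4.8600) = 0.0078

0.0078


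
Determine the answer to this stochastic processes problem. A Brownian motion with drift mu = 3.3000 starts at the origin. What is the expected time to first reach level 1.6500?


Expected first passage time = a/mu
= 1.6500/3.3000
= 0.5000

0.5000


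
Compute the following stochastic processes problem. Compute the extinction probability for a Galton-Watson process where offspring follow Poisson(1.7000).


Since mu = 1.7000 > 1, extinction prob q < 1.
Solve s = exp(mu*(s-1)) iteratively.
q = 0.3088

0.3088


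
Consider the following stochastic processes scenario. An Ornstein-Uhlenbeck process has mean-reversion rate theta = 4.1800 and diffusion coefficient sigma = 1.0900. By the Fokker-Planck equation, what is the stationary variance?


Stationary variance = sigma^2 / (2*theta)
= 1.0900^2 / (2*4.1800)
= 1.1881 / 8.3600
= 0.1421

0.1421


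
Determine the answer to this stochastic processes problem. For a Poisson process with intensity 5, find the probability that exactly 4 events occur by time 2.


P(N(t)=k) = (lambda*t)^k * exp(-lambda*t) / k!
lambda*t = 10
= 10^4 * exp(-10) / 4!
= 10000 * 4.5400e-05 / 24
= 0.0189

0.0189


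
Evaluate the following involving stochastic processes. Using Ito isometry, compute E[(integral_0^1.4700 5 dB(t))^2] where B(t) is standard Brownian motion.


By Ito isometry: E[(int f dB)^2] = int f^2 dt
= 5^2 * 1.4700
= 25 * 1.4700 = 36.7500

36.7500


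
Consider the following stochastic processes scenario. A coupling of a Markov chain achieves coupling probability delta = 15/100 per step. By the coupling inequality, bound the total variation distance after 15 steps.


TV distance bound <= (1-delta)^n
= (1 - 0.1500)^15
= 0.8500^15
= 0.0874

0.0874


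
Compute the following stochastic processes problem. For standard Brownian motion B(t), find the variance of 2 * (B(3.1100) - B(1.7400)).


Var(alpha*(B(t)-B(s))) = alpha^2 * (t-s)
= 2^2 * (3.1100 - 1.7400)
= 4 * 1.3700
= 5.4800

5.4800


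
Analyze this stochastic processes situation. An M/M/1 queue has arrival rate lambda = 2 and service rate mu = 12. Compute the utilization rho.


rho = lambda/mu
= 2/12
= 0.1667

0.1667


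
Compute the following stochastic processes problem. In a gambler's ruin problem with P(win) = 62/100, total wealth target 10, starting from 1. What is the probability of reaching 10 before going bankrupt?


Gambler's ruin formula:
r = q/p = 0.3800/0.6200 = 0.6129
P(win) = (1 - r^i)/(1 - r^N)
= (1 - 0.6129^1)/(1 - 0.6129^10)
= 0.3900

0.3900


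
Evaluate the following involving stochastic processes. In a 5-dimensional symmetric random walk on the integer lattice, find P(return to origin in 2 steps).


P(return in 2 steps) = P(reverse first step) = 1/(2d)
= 1/10
= 0.1000

0.1000


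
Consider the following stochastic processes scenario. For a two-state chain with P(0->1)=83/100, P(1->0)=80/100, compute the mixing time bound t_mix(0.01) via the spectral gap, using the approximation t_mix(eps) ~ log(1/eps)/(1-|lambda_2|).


lambda_2 = |1 - p01 - p10| = |1 - 0.8300 - 0.8000| = 0.6300
t_mix ~ log(1/eps)/(1 - |lambda_2|)
= log(100)/(1 - 0.6300) = 4.6052/0.3700
= 12.4464

12.4464


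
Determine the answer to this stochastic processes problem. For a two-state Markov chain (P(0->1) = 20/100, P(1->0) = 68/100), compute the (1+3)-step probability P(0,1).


P^4 = P^1 * P^3
Computing via matrix multiplication of the transition matrix.
Entry (0,1) of P^4 = 0.2272

0.2272


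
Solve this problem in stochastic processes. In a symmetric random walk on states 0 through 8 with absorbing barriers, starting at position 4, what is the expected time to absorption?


For symmetric RW on 0,...,N with absorbing barriers, E(i) = i*(N-i)
E(4) = 4 * 4 = 16

16


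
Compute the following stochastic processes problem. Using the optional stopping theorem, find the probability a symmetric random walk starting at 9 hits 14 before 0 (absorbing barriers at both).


By optional stopping theorem: E(M at tau) = M(0) = 9
P(hit 14)*14 + P(hit 0)*0 = 9
P(hit 14) = (9 - 0)/(14 - 0) = 9/14 = 0.6429

0.6429


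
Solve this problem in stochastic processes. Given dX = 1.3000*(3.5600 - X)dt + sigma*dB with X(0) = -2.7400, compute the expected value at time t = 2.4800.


E[X(t)] = mu + (X(0) - mu)*exp(-theta*t)
= 3.5600 + (-2.7400 - 3.5600)*exp(-1.3000*2.4800)
= 3.5600 + -6.3000 * 0.0398
= 3.3093

3.3093


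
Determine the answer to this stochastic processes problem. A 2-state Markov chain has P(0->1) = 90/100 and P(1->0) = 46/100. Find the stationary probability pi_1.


Stationary distribution: pi_0 = p10/(p01+p10), pi_1 = p01/(p01+p10)
p01 = 0.9000, p10 = 0.4600
pi_1 = 0.6618

0.6618


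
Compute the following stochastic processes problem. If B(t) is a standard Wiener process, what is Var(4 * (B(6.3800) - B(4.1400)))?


Var(alpha*(B(t)-B(s))) = alpha^2 * (t-s)
= 4^2 * (6.3800 - 4.1400)
= 16 * 2.2400
= 35.8400

35.8400


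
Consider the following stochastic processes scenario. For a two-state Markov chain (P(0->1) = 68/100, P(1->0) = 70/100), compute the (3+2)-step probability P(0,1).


P^5 = P^3 * P^2
Computing via matrix multiplication of the transition matrix.
Entry (0,1) of P^5 = 0.4967

0.4967


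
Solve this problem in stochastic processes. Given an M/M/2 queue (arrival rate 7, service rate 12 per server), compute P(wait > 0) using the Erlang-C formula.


a = lambda/mu = 0.5833
rho = a/c = 0.2917
Erlang-C formula applied:
C(c,a) = 0.1317

0.1317


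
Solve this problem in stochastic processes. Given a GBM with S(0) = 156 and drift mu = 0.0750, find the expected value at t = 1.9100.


E[S(t)] = S(0) * exp(mu * t)
= 156 * exp(0.0750 * 1.9100)
= 156 * 1.1540
= 180.0269

180.0269


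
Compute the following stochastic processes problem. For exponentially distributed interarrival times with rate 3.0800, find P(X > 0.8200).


P(X > t) = exp(-lambda * t)
= exp(-3.0800 * 0.8200)
= exp(-2.5256) = 0.0800

0.0800


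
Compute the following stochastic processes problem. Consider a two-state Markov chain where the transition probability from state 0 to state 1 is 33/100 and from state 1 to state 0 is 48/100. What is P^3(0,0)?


Computing P^3 by matrix multiplication.
P = [[0.6700, 0.3300], [0.4800, 0.5200]]
After raising P to the power 3:
P^3(0,0) = 0.5954

0.5954


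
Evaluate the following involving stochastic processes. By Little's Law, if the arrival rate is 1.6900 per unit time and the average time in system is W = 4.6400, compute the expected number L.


Little's Law: L = lambda * W
= 1.6900 * 4.6400
= 7.8416

7.8416


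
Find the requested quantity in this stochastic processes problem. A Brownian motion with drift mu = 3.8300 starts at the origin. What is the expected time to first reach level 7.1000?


Expected first passage time = a/mu
= 7.1000/3.8300
= 1.8538

1.8538


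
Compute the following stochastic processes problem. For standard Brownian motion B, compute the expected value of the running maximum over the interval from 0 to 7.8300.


E(max B(s)) = sqrt(2t/pi)
= sqrt(2*7.8300/pi)
= sqrt(4.9847)
= 2.2327

2.2327


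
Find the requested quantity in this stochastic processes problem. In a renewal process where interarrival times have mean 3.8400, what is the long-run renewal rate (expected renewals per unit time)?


Long-run renewal rate = 1/E(X)
= 1/3.8400
= 0.2604

0.2604


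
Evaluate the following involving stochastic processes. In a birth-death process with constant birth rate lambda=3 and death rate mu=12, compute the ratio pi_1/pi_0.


For birth-death process, pi_n/pi_0 = (lambda/mu)^n
= (3/12)^1
= 0.2500

0.2500


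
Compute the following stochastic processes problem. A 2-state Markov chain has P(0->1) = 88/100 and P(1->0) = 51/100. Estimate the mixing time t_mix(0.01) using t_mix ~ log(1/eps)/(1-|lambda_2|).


lambda_2 = |1 - p01 - p10| = |1 - 0.8800 - 0.5100| = 0.3900
t_mix ~ log(1/eps)/(1 - |lambda_2|)
= log(100)/(1 - 0.3900) = 4.6052/0.6100
= 7.5495

7.5495


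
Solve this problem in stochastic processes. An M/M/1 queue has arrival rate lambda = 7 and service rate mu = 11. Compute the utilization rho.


rho = lambda/mu
= 7/11
= 0.6364

0.6364


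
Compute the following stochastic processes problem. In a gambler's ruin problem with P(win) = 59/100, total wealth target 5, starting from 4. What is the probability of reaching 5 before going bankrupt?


Gambler's ruin formula:
r = q/p = 0.4100/0.5900 = 0.6949
P(win) = (1 - r^i)/(1 - r^N)
= (1 - 0.6949^4)/(1 - 0.6949^5)
= 0.9151

0.9151


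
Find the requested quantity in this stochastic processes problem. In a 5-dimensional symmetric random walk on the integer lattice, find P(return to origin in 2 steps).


P(return in 2 steps) = P(reverse first step) = 1/(2d)
= 1/10
= 0.1000

0.1000


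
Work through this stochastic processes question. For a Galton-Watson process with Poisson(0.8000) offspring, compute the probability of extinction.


Since mu = 0.8000 <= 1, extinction probability = 1.

1.0000


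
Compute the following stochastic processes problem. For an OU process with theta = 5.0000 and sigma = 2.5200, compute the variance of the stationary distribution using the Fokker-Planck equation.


Stationary variance = sigma^2 / (2*theta)
= 2.5200^2 / (2*5.0000)
= 6.3504 / 10.0000
= 0.6350

0.6350


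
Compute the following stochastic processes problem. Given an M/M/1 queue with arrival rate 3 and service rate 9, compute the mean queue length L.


rho = 3/9 = 0.3333
L = rho/(1-rho)
= 0.3333/0.6667
= 0.5000

0.5000


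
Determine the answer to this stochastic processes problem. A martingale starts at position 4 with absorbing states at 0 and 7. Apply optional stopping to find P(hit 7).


By optional stopping theorem: E(M at tau) = M(0) = 4
P(hit 7)*7 + P(hit 0)*0 = 4
P(hit 7) = (4 - 0)/(7 - 0) = 4/7 = 0.5714

0.5714


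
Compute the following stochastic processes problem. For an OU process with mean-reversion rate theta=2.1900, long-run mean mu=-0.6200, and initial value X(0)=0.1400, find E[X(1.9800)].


E[X(t)] = mu + (X(0) - mu)*exp(-theta*t)
= -0.6200 + (0.1400 - -0.6200)*exp(-2.1900*1.9800)
= -0.6200 + 0.7600 * 0.0131
= -0.6101

-0.6101


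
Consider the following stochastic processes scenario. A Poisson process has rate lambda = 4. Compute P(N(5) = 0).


P(N(t)=k) = (lambda*t)^k * exp(-lambda*t) / k!
lambda*t = 20
= 20^0 * exp(-20) / 0!
= 1 * 2.0612e-09 / 1
= 2.0612e-09

2.0612e-09


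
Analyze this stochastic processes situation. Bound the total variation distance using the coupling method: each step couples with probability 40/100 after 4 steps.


TV distance bound <= (1-delta)^n
= (1 - 0.4000)^4
= 0.6000^4
= 0.1296

0.1296


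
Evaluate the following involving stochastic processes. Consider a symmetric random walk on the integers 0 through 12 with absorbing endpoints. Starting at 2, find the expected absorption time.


For symmetric RW on 0,...,N with absorbing barriers, E(i) = i*(N-i)
E(2) = 2 * 10 = 20

20


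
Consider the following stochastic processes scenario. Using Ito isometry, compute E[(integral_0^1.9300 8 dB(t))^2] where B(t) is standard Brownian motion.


By Ito isometry: E[(int f dB)^2] = int f^2 dt
= 8^2 * 1.9300
= 64 * 1.9300 = 123.5200

123.5200


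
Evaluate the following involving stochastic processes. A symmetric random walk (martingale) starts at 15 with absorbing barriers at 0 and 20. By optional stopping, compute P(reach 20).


By optional stopping theorem: E(M at tau) = M(0) = 15
P(hit 20)*20 + P(hit 0)*0 = 15
P(hit 20) = (15 - 0)/(20 - 0) = 3/4 = 0.7500

0.7500


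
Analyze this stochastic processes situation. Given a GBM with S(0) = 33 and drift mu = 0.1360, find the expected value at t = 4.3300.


E[S(t)] = S(0) * exp(mu * t)
= 33 * exp(0.1360 * 4.3300)
= 33 * 1.8020
= 59.4650

59.4650


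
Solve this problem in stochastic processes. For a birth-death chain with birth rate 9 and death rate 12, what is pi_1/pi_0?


For birth-death process, pi_n/pi_0 = (lambda/mu)^n
= (9/12)^1
= 0.7500

0.7500


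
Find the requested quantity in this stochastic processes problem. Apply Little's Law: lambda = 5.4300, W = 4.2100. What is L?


Little's Law: L = lambda * W
= 5.4300 * 4.2100
= 22.8603

22.8603


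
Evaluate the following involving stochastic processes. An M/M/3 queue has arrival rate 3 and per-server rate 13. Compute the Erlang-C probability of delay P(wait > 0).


a = lambda/mu = 0.2308
rho = a/c = 0.0769
Erlang-C formula applied:
C(c,a) = 0.0018

0.0018


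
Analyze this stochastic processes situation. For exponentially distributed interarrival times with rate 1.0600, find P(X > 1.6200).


P(X > t) = exp(-lambda * t)
= exp(-1.0600 * 1.6200)
= exp(-1.7172) = 0.1796

0.1796


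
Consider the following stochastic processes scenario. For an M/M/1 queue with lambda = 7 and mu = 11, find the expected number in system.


rho = 7/11 = 0.6364
L = rho/(1-rho)
= 0.6364/0.3636
= 1.7500

1.7500


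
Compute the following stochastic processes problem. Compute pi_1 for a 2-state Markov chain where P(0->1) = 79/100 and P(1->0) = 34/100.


Stationary distribution: pi_0 = p10/(p01+p10), pi_1 = p01/(p01+p10)
p01 = 0.7900, p10 = 0.3400
pi_1 = 0.6991

0.6991


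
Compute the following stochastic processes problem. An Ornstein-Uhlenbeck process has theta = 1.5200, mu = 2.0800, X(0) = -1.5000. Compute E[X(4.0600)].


E[X(t)] = mu + (X(0) - mu)*exp(-theta*t)
= 2.0800 + (-1.5000 - 2.0800)*exp(-1.5200*4.0600)
= 2.0800 + -3.5800 * 0.0021
= 2.0725

2.0725


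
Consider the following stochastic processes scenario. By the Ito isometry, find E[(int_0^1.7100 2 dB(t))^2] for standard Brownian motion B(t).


By Ito isometry: E[(int f dB)^2] = int f^2 dt
= 2^2 * 1.7100
= 4 * 1.7100 = 6.8400

6.8400


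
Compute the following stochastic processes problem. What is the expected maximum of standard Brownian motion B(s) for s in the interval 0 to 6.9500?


E(max B(s)) = sqrt(2t/pi)
= sqrt(2*6.9500/pi)
= sqrt(4.4245)
= 2.1035

2.1035


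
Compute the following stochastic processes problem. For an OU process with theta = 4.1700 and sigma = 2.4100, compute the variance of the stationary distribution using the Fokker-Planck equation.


Stationary variance = sigma^2 / (2*theta)
= 2.4100^2 / (2*4.1700)
= 5.8081 / 8.3400
= 0.6964

0.6964


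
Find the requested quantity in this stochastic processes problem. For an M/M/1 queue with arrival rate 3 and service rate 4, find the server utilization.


rho = lambda/mu
= 3/4
= 0.7500

0.7500


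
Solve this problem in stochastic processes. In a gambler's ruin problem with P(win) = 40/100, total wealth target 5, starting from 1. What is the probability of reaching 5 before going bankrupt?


Gambler's ruin formula:
r = q/p = 0.6000/0.4000 = 1.5000
P(win) = (1 - r^i)/(1 - r^N)
= (1 - 1.5000^1)/(1 - 1.5000^5)
= 0.0758

0.0758


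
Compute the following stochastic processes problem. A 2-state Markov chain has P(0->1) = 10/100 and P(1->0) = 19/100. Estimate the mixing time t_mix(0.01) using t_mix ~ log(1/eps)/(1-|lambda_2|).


lambda_2 = |1 - p01 - p10| = |1 - 0.1000 - 0.1900| = 0.7100
t_mix ~ log(1/eps)/(1 - |lambda_2|)
= log(100)/(1 - 0.7100) = 4.6052/0.2900
= 15.8799

15.8799


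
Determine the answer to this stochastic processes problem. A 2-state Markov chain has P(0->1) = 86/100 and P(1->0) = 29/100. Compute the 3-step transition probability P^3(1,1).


Computing P^3 by matrix multiplication.
P = [[0.1400, 0.8600], [0.2900, 0.7100]]
After raising P to the power 3:
P^3(1,1) = 0.7470

0.7470
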